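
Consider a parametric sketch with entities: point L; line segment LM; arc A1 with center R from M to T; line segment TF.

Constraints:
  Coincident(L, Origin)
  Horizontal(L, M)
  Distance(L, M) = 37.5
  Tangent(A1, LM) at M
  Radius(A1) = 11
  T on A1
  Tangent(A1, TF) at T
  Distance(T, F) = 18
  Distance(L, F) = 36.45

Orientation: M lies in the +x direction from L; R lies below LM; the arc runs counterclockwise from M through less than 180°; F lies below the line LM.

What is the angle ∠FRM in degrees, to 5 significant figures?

140.67°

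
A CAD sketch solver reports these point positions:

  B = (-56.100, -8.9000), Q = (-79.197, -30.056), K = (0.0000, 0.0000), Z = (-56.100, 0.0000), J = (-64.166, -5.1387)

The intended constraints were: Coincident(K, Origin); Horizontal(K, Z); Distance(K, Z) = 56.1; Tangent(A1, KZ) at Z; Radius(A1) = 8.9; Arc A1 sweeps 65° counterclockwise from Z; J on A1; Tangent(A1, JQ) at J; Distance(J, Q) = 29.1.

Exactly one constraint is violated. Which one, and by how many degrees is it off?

Tangent(A1, JQ) at J — off by 6.10°.

K = (0.00, 0.00) ✓; K.y = 0.00, Z.y = 0.00 ✓; |KZ| = 56.10 ✓; ∠(BZ, ZK) = 90.00° ✓; |BZ| = 8.900 ✓; bearing(B→J) − bearing(B→Z) = 65.00° ✓; |BJ| = 8.900 ✓; ∠(BJ, JQ) = 96.10° ✗; |JQ| = 29.10 ✓.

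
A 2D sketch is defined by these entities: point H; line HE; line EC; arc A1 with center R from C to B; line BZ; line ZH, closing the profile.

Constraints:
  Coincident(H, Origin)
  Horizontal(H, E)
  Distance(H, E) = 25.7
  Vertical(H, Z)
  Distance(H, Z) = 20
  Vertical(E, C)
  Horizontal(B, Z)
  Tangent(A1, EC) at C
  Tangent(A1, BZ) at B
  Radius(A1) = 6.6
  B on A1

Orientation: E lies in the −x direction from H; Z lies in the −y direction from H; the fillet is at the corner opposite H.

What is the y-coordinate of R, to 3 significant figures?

-13.4

H is at the origin; HE is horizontal with |HE| = 25.7 and E on the −x side, so E = (-25.7, 0.00). HZ is vertical with |HZ| = 20.0 and Z on the −y side, so Z = (0.00, -20.0). The virtual corner opposite H is at (-25.7, -20.0). Tangency of A1 to EC means the radius RC is perpendicular to EC and tangency of A1 to BZ means the radius RB is perpendicular to BZ, with radius 6.6, so the center R sits 6.6 in from both sides at R = (-19.1, -13.4). So R.y = -13.4.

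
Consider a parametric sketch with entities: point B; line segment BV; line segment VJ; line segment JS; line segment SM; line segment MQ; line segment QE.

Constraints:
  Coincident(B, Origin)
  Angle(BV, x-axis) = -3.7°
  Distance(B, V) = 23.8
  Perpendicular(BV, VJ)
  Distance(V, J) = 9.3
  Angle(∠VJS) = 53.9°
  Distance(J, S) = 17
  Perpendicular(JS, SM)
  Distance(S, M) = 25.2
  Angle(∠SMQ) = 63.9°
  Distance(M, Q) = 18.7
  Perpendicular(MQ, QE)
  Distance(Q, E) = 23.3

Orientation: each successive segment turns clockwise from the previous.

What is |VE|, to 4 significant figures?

12.50

B is at the origin; BV runs at -3.7° with length 23.8, so V = (23.75, -1.536). The perpendicularity gives VJ at right angles to BV, so VJ runs at -93.70°; with |VJ| = 9.3, J = (23.15, -10.82). ∠VJS = 53.9° gives JS at 140.2° from the x-axis; with |JS| = 17.0, S = (10.09, 0.06538). JS is perpendicular to SM, so SM runs at 50.20°; with |SM| = 25.2, M = (26.22, 19.43). ∠SMQ = 63.9° gives MQ at -65.90° from the x-axis; with |MQ| = 18.7, Q = (33.86, 2.356). MQ is perpendicular to QE, so QE runs at -155.9°; with |QE| = 23.3, E = (12.59, -7.158). Then |VE| = |E − V| = 12.50.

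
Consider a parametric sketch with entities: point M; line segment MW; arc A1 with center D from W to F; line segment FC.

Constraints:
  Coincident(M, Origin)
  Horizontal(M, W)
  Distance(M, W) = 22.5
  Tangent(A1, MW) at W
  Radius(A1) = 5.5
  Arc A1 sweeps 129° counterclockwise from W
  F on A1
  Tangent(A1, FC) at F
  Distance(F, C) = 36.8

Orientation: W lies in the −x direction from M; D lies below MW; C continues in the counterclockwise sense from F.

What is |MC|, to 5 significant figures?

37.734

On A1, W sits at bearing 90° from D; a 129° counterclockwise sweep puts F at bearing 219°, so F = D + 5.5·(cos 219°, sin 219°) = (-26.774, -8.9613). Since A1 is tangent to FC there, DF ⟂ FC, so FC runs along (−sin 219°, cos 219°); with |FC| = 36.8, C = (-3.6153, -37.560). Then |MC| = |C − M| = 37.734.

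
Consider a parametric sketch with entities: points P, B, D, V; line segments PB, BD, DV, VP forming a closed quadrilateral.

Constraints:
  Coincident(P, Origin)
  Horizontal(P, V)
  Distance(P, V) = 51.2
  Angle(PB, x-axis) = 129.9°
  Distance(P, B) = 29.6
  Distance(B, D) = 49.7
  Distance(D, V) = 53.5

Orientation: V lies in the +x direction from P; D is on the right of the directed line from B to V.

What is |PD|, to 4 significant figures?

22.25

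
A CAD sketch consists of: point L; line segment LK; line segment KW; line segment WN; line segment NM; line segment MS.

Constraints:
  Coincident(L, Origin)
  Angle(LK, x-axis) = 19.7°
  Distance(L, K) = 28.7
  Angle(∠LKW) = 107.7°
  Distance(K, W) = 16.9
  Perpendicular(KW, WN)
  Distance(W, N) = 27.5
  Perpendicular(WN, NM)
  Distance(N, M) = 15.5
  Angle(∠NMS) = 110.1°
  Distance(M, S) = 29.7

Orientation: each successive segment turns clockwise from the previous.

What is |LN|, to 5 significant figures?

25.626

L is at the origin; LK runs at 19.7° with length 28.7, so K = (27.020, 9.6746). ∠LKW = 107.7° gives KW at -52.600° from the x-axis; with |KW| = 16.9, W = (37.285, -3.7510). KW is perpendicular to WN, so WN runs at -142.60°; with |WN| = 27.5, N = (15.438, -20.454). Then |LN| = |N − L| = 25.626.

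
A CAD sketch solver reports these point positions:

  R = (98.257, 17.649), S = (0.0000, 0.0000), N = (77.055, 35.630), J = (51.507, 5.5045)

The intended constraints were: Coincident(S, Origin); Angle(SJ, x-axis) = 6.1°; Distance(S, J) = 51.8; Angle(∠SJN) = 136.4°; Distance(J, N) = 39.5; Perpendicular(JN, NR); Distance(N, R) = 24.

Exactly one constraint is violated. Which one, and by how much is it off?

Distance(N, R) = 24 — off by 3.80.

S = (0.00, 0.00) ✓; SJ at 6.100° ✓; |SJ| = 51.80 ✓; ∠SJN = 136.4° ✓; |JN| = 39.50 ✓; ∠(JN, NR) = 90.00° ✓; |NR| = 27.80 ✗.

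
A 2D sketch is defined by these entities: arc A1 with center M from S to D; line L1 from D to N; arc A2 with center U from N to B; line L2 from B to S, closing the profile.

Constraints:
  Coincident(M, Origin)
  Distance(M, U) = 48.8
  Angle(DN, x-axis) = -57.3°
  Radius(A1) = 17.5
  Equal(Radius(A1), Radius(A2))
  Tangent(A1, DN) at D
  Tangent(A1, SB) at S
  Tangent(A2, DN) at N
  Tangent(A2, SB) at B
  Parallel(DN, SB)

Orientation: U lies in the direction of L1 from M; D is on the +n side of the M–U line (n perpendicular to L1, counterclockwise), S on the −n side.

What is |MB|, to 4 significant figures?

51.84

The slot axis is L1's direction at -57.3°, so u = (cos -57.3°, sin -57.3°) = (0.5402, -0.8415) and n = (−sin -57.3°, cos -57.3°) = (0.8415, 0.5402). M is at the origin and U lies 48.8 along u from M, so U = 48.8·u = (26.36, -41.07). Tangency of A1 to both parallel lines with radius 17.5 puts D and S at M ± 17.5·n: D = (14.73, 9.454), S = (-14.73, -9.454). Equal radii place N and B the same way about U: N = U + 17.5·n = (41.09, -31.61), B = U − 17.5·n = (11.64, -50.52). Then |MB| = |B − M| = 51.84.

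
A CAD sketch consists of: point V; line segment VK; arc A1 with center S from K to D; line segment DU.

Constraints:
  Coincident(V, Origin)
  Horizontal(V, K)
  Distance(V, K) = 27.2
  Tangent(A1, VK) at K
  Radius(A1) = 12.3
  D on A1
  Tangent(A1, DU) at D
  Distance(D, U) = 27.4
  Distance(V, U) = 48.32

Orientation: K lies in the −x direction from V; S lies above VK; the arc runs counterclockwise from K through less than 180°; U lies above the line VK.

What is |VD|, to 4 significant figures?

22.24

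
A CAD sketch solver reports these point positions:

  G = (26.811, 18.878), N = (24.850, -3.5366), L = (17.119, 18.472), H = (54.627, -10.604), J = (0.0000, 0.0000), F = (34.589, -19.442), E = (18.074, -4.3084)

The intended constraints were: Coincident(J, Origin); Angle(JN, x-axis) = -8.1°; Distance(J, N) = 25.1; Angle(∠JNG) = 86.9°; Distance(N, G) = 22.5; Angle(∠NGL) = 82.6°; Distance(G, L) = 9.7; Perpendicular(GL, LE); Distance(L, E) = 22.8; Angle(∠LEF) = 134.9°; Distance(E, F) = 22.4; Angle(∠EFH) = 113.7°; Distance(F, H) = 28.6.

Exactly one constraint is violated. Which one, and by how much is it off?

Distance(F, H) = 28.6 — off by 6.70.

J = (0.00, 0.00) ✓; JN at -8.100° ✓; |JN| = 25.10 ✓; ∠JNG = 86.90° ✓; |NG| = 22.50 ✓; ∠NGL = 82.60° ✓; |GL| = 9.700 ✓; ∠(GL, LE) = 90.00° ✓; |LE| = 22.80 ✓; ∠LEF = 134.9° ✓; |EF| = 22.40 ✓; ∠EFH = 113.7° ✓; |FH| = 21.90 ✗.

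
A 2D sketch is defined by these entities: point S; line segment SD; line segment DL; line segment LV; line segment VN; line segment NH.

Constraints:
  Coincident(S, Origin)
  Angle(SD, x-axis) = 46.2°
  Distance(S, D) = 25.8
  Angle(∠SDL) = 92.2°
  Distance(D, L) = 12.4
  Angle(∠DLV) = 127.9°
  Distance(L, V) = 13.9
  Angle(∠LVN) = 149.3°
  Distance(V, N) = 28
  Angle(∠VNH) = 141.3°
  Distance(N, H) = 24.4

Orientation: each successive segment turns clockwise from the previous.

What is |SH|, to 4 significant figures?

36.08

S is at the origin; SD runs at 46.2° with length 25.8, so D = (17.86, 18.62). ∠SDL = 92.2° gives DL at -41.60° from the x-axis; with |DL| = 12.4, L = (27.13, 10.39). ∠DLV = 127.9° gives LV at -93.70° from the x-axis; with |LV| = 13.9, V = (26.23, -3.482). ∠LVN = 149.3° gives VN at -124.4° from the x-axis; with |VN| = 28.0, N = (10.41, -26.59). ∠VNH = 141.3° gives NH at -163.1° from the x-axis; with |NH| = 24.4, H = (-12.93, -33.68). Then |SH| = |H − S| = 36.08.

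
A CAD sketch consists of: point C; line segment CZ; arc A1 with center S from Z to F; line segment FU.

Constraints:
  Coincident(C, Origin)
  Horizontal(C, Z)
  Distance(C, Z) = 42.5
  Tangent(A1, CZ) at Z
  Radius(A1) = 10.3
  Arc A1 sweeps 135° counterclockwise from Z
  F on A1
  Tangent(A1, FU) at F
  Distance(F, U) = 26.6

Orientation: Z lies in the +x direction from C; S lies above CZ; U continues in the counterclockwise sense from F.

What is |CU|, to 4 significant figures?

47.79

On A1, Z sits at bearing -90° from S; a 135° counterclockwise sweep puts F at bearing 45°, so F = S + 10.3·(cos 45°, sin 45°) = (49.78, 17.58). Tangency of A1 to FU means the radius SF is perpendicular to FU, so FU runs along (−sin 45°, cos 45°); with |FU| = 26.6, U = (30.97, 36.39). Then |CU| = |U − C| = 47.79.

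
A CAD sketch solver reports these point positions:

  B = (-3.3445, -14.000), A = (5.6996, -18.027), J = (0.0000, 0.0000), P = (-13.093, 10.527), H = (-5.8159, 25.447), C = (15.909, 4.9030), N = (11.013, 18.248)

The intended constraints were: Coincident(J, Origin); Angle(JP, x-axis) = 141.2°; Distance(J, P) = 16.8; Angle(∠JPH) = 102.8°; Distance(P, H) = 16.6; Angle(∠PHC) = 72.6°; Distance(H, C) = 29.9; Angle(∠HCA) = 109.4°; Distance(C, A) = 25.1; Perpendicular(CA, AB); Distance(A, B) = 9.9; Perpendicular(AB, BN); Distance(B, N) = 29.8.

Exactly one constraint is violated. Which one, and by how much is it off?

Distance(B, N) = 29.8 — off by 5.50.

J = (0.00, 0.00) ✓; JP at 141.2° ✓; |JP| = 16.80 ✓; ∠JPH = 102.8° ✓; |PH| = 16.60 ✓; ∠PHC = 72.60° ✓; |HC| = 29.90 ✓; ∠HCA = 109.4° ✓; |CA| = 25.10 ✓; ∠(CA, AB) = 90.00° ✓; |AB| = 9.900 ✓; ∠(AB, BN) = 90.00° ✓; |BN| = 35.30 ✗.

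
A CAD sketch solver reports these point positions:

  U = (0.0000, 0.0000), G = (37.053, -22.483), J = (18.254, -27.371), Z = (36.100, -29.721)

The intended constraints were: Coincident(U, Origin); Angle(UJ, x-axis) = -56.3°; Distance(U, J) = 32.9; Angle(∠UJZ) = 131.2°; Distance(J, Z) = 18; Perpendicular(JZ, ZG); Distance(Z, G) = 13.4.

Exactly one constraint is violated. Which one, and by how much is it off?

Distance(Z, G) = 13.4 — off by 6.10.

U = (0.00, 0.00) ✓; UJ at -56.30° ✓; |UJ| = 32.90 ✓; ∠UJZ = 131.2° ✓; |JZ| = 18.00 ✓; ∠(JZ, ZG) = 90.00° ✓; |ZG| = 7.300 ✗.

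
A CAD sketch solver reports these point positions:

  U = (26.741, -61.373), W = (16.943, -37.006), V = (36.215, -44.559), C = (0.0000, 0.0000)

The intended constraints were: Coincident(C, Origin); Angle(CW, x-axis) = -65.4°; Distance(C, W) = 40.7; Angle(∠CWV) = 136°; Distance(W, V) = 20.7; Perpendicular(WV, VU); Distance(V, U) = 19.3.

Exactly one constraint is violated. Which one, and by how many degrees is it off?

Perpendicular(WV, VU) — off by 8.00°.

C = (0.00, 0.00) ✓; CW at -65.40° ✓; |CW| = 40.70 ✓; ∠CWV = 136.0° ✓; |WV| = 20.70 ✓; ∠(WV, VU) = 98.00° ✗; |VU| = 19.30 ✓.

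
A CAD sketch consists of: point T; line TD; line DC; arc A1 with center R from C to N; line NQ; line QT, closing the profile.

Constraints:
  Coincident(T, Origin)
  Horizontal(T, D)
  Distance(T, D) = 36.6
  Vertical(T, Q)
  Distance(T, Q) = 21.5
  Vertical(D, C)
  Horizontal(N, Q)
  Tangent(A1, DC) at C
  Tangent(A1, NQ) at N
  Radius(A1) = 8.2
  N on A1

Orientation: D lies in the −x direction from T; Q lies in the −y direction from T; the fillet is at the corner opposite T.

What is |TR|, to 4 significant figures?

31.36

T is at the origin; T and D share the same y with |TD| = 36.6 and D on the −x side, so D = (-36.60, 0.000). T and Q share the same x with |TQ| = 21.5 and Q on the −y side, so Q = (0.000, -21.50). The virtual corner opposite T is at (-36.60, -21.50). The tangent condition forces RC to be normal to DC and the tangent condition forces RN to be normal to NQ, with radius 8.2, so the center R sits 8.2 in from both sides at R = (-28.40, -13.30). Then |TR| = |R − T| = 31.36.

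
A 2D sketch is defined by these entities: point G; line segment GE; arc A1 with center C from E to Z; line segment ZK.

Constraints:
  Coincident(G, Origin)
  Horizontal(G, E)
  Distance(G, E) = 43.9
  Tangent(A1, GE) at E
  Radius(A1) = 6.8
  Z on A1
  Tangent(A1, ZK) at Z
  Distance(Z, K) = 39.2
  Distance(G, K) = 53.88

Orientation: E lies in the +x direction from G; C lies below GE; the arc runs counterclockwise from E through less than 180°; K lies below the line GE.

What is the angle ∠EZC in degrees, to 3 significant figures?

49.8°

G is at the origin; GE is horizontal with |GE| = 43.9 and E on the +x side, so E = (43.9, 0.00). The tangent condition forces CE to be normal to GE, so C = E + (0, -6.8) = (43.9, -6.80). Since CZ ⟂ ZK (tangency), |CK| = √(6.8² + 39.2²) = 39.8 regardless of where Z sits on A1. So K lies on both circle(G, 53.88) and circle(C, 39.8); the below-GE intersection is K = (30.6, -44.3). Z is the foot of the tangent from K: Z = (37.2, -5.66).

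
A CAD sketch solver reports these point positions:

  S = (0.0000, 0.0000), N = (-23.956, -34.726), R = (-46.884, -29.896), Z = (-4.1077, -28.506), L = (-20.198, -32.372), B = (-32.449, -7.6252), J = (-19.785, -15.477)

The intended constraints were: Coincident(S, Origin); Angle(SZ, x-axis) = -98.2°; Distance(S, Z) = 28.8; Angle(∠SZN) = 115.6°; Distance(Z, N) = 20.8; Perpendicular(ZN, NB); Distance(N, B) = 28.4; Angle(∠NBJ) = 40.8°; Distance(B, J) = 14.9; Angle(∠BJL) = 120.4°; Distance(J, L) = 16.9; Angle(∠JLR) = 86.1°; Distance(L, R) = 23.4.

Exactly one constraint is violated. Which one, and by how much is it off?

Distance(L, R) = 23.4 — off by 3.40.

S = (0.00, 0.00) ✓; SZ at -98.20° ✓; |SZ| = 28.80 ✓; ∠SZN = 115.6° ✓; |ZN| = 20.80 ✓; ∠(ZN, NB) = 90.00° ✓; |NB| = 28.40 ✓; ∠NBJ = 40.80° ✓; |BJ| = 14.90 ✓; ∠BJL = 120.4° ✓; |JL| = 16.90 ✓; ∠JLR = 86.10° ✓; |LR| = 26.80 ✗.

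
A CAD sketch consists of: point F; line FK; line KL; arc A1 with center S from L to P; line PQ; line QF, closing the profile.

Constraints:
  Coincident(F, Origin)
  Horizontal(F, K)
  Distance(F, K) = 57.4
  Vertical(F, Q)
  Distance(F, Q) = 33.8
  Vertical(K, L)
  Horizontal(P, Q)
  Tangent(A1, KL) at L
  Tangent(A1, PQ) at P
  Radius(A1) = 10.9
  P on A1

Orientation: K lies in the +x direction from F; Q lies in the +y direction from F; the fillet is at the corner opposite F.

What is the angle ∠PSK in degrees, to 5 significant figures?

154.55°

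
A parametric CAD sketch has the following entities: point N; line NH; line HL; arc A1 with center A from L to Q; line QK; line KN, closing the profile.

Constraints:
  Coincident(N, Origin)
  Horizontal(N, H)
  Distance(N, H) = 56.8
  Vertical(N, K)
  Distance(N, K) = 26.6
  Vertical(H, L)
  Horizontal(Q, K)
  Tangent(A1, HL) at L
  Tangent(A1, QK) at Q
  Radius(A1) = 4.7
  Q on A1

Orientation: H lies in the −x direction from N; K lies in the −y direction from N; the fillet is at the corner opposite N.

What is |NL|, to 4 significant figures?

60.88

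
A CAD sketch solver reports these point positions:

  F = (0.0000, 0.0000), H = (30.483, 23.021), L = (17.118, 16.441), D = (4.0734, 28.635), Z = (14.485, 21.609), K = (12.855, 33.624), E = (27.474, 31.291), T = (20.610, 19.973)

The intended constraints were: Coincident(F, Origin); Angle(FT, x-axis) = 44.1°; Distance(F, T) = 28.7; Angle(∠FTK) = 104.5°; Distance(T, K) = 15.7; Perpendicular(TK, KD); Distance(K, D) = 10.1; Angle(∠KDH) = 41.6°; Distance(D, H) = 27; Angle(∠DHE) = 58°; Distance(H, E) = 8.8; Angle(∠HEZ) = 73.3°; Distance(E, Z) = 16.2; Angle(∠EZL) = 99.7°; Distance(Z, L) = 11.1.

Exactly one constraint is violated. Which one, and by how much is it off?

Distance(Z, L) = 11.1 — off by 5.30.

F = (0.00, 0.00) ✓; FT at 44.10° ✓; |FT| = 28.70 ✓; ∠FTK = 104.5° ✓; |TK| = 15.70 ✓; ∠(TK, KD) = 90.00° ✓; |KD| = 10.10 ✓; ∠KDH = 41.60° ✓; |DH| = 27.00 ✓; ∠DHE = 58.01° ✓; |HE| = 8.800 ✓; ∠HEZ = 73.29° ✓; |EZ| = 16.20 ✓; ∠EZL = 99.70° ✓; |ZL| = 5.800 ✗.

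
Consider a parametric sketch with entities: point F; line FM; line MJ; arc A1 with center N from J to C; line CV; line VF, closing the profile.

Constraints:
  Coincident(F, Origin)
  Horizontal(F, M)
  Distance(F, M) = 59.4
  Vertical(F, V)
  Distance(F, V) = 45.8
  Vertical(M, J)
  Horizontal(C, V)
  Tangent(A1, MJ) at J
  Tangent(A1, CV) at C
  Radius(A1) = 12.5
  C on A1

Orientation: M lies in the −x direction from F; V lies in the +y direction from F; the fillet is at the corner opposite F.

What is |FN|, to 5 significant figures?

57.520

F is at the origin; FM is horizontal with |FM| = 59.4 and M on the −x side, so M = (-59.400, 0.0000). F and V share the same x with |FV| = 45.8 and V on the +y side, so V = (0.0000, 45.800). The virtual corner opposite F is at (-59.400, 45.800). Tangency of A1 to MJ means the radius NJ is perpendicular to MJ and since A1 is tangent to CV there, NC ⟂ CV, with radius 12.5, so the center N sits 12.5 in from both sides at N = (-46.900, 33.300). Then |FN| = |N − F| = 57.520.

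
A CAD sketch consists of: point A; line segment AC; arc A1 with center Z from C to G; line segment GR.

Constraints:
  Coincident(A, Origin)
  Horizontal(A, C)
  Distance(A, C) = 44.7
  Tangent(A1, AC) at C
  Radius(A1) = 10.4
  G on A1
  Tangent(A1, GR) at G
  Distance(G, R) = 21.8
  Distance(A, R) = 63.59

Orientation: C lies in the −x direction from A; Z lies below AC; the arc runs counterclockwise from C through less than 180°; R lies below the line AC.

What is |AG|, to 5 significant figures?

56.104

Checks: |ZC| = 10.40 ✓; |ZG| = 10.40 ✓; ∠(ZG, GR) = 90.00° ✓; |GR| = 21.80 ✓; |AR| = 63.59 ✓.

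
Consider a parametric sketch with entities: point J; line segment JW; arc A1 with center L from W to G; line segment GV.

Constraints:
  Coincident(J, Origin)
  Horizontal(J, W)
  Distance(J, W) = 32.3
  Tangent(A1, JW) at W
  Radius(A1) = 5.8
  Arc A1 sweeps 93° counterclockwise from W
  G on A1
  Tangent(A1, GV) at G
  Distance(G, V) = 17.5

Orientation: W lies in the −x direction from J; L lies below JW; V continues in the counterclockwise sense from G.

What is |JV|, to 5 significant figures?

44.023

J is at the origin; JW is horizontal with |JW| = 32.3 and W on the −x side, so W = (-32.300, 0.0000). Since A1 is tangent to JW there, LW ⟂ JW, so L = W + (0, -5.8) = (-32.300, -5.8000). On A1, W sits at bearing 90° from L; a 93° counterclockwise sweep puts G at bearing 183°, so G = L + 5.8·(cos 183°, sin 183°) = (-38.092, -6.1035). A1 meets GV tangentially, so LG is at right angles to GV, so GV runs along (−sin 183°, cos 183°); with |GV| = 17.5, V = (-37.176, -23.580). Then |JV| = |V − J| = 44.023.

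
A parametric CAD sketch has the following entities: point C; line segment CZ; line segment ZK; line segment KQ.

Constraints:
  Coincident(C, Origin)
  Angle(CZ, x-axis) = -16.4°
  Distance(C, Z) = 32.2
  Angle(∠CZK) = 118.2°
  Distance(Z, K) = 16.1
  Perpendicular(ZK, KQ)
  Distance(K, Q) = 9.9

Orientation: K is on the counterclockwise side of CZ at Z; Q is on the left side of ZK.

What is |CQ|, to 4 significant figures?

36.36

∠CZK = 118.2°, so ZK runs at -16.4° + (180° − 118.2°) = 45.40° from the x-axis; with |ZK| = 16.1, K = Z + 16.1·(cos 45.40°, sin 45.40°) = (42.19, 2.372). ZK ⟂ KQ; with |KQ| = 9.9 on the left of ZK, Q = K + 9.9·(-0.7120, 0.7022) = (35.15, 9.324). Then |CQ| = |Q − C| = 36.36.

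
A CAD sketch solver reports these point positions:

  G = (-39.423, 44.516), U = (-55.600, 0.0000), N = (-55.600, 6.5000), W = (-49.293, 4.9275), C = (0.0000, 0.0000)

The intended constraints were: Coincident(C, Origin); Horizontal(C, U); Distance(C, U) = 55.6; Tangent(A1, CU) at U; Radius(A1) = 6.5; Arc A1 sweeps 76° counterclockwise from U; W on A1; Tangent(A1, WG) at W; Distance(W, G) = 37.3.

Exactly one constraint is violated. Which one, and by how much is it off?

Distance(W, G) = 37.3 — off by 3.50.

C = (0.00, 0.00) ✓; C.y = 0.00, U.y = 0.00 ✓; |CU| = 55.60 ✓; ∠(NU, UC) = 90.00° ✓; |NU| = 6.500 ✓; bearing(N→W) − bearing(N→U) = 76.00° ✓; |NW| = 6.500 ✓; ∠(NW, WG) = 90.00° ✓; |WG| = 40.80 ✗.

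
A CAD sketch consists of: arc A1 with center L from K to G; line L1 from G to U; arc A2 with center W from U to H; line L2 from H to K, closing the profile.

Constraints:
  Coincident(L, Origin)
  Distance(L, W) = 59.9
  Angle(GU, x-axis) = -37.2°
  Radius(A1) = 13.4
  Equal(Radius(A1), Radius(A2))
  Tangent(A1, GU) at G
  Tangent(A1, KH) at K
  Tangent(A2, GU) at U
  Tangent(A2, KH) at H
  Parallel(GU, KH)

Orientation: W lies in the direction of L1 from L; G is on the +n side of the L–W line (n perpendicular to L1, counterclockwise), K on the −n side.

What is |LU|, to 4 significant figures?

61.38

The slot axis is L1's direction at -37.2°, so u = (cos -37.2°, sin -37.2°) = (0.7965, -0.6046) and n = (−sin -37.2°, cos -37.2°) = (0.6046, 0.7965). L is at the origin and W lies 59.9 along u from L, so W = 59.9·u = (47.71, -36.22). Tangency of A1 to both parallel lines with radius 13.4 puts G and K at L ± 13.4·n: G = (8.102, 10.67), K = (-8.102, -10.67). Equal radii place U and H the same way about W: U = W + 13.4·n = (55.81, -25.54), H = W − 13.4·n = (39.61, -46.89). Then |LU| = |U − L| = 61.38.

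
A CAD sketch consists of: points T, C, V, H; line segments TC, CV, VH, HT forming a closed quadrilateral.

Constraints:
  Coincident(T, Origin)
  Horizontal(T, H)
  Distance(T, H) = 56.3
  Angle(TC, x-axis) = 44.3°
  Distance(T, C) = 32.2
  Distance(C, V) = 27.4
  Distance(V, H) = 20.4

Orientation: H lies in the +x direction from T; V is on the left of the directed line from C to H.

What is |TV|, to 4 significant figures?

53.93

Checks: |CV| = 27.40 ✓; |VH| = 20.40 ✓.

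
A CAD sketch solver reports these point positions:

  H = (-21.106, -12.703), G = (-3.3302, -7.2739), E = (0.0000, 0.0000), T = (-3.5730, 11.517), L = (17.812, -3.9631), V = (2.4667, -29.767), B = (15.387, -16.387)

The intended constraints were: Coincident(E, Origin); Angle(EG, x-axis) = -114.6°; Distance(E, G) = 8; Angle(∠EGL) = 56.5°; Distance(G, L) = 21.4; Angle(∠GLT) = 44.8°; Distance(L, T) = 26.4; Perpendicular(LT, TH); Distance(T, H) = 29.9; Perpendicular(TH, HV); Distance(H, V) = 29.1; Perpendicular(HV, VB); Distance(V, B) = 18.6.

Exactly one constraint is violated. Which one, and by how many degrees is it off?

Perpendicular(HV, VB) — off by 8.10°.

E = (0.00, 0.00) ✓; EG at -114.6° ✓; |EG| = 8.000 ✓; ∠EGL = 56.50° ✓; |GL| = 21.40 ✓; ∠GLT = 44.80° ✓; |LT| = 26.40 ✓; ∠(LT, TH) = 90.00° ✓; |TH| = 29.90 ✓; ∠(TH, HV) = 90.00° ✓; |HV| = 29.10 ✓; ∠(HV, VB) = 81.90° ✗; |VB| = 18.60 ✓.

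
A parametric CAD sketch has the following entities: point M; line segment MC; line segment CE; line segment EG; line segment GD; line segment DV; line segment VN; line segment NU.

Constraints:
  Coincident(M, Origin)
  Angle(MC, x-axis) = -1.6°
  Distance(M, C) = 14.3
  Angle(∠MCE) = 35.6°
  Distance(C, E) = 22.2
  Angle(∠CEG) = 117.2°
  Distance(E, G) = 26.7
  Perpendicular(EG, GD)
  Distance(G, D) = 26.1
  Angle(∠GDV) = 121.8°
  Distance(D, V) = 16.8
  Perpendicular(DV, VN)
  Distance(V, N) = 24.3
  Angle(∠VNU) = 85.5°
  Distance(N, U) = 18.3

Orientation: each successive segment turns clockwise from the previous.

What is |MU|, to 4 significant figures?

15.18

M is at the origin; MC runs at -1.6° with length 14.3, so C = (14.29, -0.3993). ∠MCE = 35.6° gives CE at -146.0° from the x-axis; with |CE| = 22.2, E = (-4.110, -12.81). ∠CEG = 117.2° gives EG at 151.2° from the x-axis; with |EG| = 26.7, G = (-27.51, 0.04946). The perpendicularity gives GD at right angles to EG, so GD runs at 61.20°; with |GD| = 26.1, D = (-14.93, 22.92). ∠GDV = 121.8° gives DV at 3.000° from the x-axis; with |DV| = 16.8, V = (1.843, 23.80). DV is perpendicular to VN, so VN runs at -87.00°; with |VN| = 24.3, N = (3.115, -0.4664). ∠VNU = 85.5° gives NU at 178.5° from the x-axis; with |NU| = 18.3, U = (-15.18, 0.01265). Then |MU| = |U − M| = 15.18.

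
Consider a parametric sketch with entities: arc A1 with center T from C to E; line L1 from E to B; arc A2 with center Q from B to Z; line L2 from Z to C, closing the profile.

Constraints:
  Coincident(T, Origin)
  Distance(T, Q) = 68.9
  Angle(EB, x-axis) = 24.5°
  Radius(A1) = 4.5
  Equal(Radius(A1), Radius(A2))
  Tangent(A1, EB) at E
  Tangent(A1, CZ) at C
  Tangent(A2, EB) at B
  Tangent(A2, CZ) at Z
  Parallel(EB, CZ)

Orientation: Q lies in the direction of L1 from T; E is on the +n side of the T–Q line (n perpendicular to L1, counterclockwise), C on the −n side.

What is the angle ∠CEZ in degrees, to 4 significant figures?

82.56°

Tangency of A1 to both parallel lines with radius 4.5 puts E and C at T ± 4.5·n: E = (-1.866, 4.095), C = (1.866, -4.095). Equal radii place B and Z the same way about Q: B = Q + 4.5·n = (60.83, 32.67), Z = Q − 4.5·n = (64.56, 24.48). Then cos ∠CEZ = EC·EZ / (|EC||EZ|), giving 82.56°.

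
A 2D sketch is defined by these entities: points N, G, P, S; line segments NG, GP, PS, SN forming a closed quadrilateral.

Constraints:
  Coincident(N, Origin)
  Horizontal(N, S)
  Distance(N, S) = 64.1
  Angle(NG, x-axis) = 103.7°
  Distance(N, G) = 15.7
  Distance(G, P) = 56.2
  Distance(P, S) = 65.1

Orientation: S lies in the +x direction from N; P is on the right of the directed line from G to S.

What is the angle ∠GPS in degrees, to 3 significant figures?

69.5°

N is at the origin; N and S share the same y with |NS| = 64.1 and S in +x, so S = (64.1, 0). NG runs at 103.7° with |NG| = 15.7, so G = (-3.72, 15.3). P is determined by |GP| = 56.2 and |PS| = 65.1 together: it lies at the intersection of circle(G, 56.2) and circle(S, 65.1). With |GS| = 69.5, the foot of the radical line on GS is 27.0 from G and the perpendicular offset is √(56.2² − 27.0²) = 49.3. Taking the right-of-GS solution: P = (11.8, -38.8).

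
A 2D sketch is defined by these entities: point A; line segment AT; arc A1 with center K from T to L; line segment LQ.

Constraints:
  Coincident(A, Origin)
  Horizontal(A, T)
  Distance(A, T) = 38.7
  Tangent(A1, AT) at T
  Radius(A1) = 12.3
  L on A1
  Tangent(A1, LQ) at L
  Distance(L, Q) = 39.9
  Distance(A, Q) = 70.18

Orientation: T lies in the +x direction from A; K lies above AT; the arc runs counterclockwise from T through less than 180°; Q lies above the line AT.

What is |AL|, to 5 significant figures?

52.771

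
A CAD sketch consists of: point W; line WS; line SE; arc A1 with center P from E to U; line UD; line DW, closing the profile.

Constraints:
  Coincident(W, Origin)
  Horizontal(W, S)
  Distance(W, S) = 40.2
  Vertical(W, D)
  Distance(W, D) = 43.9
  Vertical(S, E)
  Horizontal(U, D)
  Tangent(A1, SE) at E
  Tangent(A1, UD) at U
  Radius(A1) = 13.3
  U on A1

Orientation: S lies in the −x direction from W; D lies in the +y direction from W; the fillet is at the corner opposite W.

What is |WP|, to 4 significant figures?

40.74

W is at the origin; WS is horizontal with |WS| = 40.2 and S on the −x side, so S = (-40.20, 0.000). W and D share the same x with |WD| = 43.9 and D on the +y side, so D = (0.000, 43.90). The virtual corner opposite W is at (-40.20, 43.90). A1 meets SE tangentially, so PE is at right angles to SE and A1 meets UD tangentially, so PU is at right angles to UD, with radius 13.3, so the center P sits 13.3 in from both sides at P = (-26.90, 30.60). Then |WP| = |P − W| = 40.74.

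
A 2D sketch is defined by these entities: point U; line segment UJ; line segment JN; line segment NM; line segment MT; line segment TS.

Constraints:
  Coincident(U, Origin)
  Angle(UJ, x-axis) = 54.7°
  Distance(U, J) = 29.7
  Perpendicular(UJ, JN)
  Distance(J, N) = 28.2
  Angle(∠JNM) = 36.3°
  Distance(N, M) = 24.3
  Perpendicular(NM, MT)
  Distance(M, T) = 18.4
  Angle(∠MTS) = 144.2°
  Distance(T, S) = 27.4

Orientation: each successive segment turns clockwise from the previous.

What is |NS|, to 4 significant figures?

41.46

U is at the origin; UJ runs at 54.7° with length 29.7, so J = (17.16, 24.24). UJ is perpendicular to JN, so JN runs at -35.30°; with |JN| = 28.2, N = (40.18, 7.944). ∠JNM = 36.3° gives NM at -179.0° from the x-axis; with |NM| = 24.3, M = (15.88, 7.520). The perpendicularity gives MT at right angles to NM, so MT runs at 91.00°; with |MT| = 18.4, T = (15.56, 25.92). ∠MTS = 144.2° gives TS at 55.20° from the x-axis; with |TS| = 27.4, S = (31.20, 48.42). Then |NS| = |S − N| = 41.46.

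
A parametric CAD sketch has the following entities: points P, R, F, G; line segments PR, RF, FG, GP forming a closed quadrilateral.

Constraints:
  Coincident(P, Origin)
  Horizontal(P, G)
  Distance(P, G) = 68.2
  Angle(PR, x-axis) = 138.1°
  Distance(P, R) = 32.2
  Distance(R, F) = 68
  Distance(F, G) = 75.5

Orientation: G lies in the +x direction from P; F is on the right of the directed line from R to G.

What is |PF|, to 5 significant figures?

40.549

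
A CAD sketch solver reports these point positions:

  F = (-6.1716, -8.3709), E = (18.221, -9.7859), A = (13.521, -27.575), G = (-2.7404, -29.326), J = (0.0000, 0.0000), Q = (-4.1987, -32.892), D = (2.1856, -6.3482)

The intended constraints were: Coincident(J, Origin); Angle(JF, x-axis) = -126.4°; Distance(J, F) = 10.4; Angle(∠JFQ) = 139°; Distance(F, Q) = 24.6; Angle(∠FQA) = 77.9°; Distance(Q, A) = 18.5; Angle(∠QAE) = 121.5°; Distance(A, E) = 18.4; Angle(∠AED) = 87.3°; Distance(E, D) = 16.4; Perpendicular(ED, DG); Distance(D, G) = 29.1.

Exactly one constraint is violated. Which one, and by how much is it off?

Distance(D, G) = 29.1 — off by 5.60.

J = (0.00, 0.00) ✓; JF at -126.4° ✓; |JF| = 10.40 ✓; ∠JFQ = 139.0° ✓; |FQ| = 24.60 ✓; ∠FQA = 77.90° ✓; |QA| = 18.50 ✓; ∠QAE = 121.5° ✓; |AE| = 18.40 ✓; ∠AED = 87.30° ✓; |ED| = 16.40 ✓; ∠(ED, DG) = 90.00° ✓; |DG| = 23.50 ✗.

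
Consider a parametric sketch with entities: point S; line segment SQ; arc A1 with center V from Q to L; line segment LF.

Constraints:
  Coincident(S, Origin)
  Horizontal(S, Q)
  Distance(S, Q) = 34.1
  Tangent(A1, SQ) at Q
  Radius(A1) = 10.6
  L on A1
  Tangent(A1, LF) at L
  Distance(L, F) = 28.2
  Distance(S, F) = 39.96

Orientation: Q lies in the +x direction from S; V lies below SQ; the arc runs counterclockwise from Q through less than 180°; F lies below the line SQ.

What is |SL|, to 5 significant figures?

25.162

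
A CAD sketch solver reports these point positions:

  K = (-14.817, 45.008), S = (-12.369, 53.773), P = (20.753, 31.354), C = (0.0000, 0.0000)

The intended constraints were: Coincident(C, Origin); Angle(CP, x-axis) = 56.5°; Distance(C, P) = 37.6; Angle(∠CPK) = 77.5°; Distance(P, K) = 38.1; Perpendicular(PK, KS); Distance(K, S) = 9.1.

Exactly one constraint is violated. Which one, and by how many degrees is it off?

Perpendicular(PK, KS) — off by 5.40°.

C = (0.00, 0.00) ✓; CP at 56.50° ✓; |CP| = 37.60 ✓; ∠CPK = 77.50° ✓; |PK| = 38.10 ✓; ∠(PK, KS) = 84.60° ✗; |KS| = 9.100 ✓.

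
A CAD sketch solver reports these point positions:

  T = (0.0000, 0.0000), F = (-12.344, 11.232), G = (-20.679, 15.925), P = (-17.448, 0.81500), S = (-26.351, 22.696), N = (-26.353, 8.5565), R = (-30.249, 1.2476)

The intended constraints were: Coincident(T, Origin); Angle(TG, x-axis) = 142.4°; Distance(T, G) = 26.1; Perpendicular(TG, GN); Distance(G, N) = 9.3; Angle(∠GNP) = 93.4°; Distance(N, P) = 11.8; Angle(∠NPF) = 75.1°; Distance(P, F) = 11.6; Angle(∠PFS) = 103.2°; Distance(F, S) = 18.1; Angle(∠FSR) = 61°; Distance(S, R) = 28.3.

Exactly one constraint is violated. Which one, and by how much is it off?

Distance(S, R) = 28.3 — off by 6.50.

T = (0.00, 0.00) ✓; TG at 142.4° ✓; |TG| = 26.10 ✓; ∠(TG, GN) = 90.00° ✓; |GN| = 9.300 ✓; ∠GNP = 93.40° ✓; |NP| = 11.80 ✓; ∠NPF = 75.10° ✓; |PF| = 11.60 ✓; ∠PFS = 103.2° ✓; |FS| = 18.10 ✓; ∠FSR = 61.00° ✓; |SR| = 21.80 ✗.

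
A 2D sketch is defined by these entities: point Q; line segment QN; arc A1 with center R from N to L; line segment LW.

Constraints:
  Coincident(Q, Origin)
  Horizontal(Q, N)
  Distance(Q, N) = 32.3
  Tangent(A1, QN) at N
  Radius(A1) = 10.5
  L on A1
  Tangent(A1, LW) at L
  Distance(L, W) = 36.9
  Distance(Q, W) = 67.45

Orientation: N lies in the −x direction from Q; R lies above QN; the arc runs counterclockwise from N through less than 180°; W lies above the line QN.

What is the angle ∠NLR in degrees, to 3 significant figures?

22.3°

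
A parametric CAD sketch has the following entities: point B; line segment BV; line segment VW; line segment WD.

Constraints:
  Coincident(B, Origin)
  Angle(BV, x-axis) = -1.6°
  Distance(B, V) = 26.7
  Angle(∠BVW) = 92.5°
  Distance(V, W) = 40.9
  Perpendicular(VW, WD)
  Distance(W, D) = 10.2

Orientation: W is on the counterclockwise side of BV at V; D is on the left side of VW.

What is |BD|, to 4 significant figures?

45.18

∠BVW = 92.5°, so VW runs at -1.6° + (180° − 92.5°) = 85.90° from the x-axis; with |VW| = 40.9, W = V + 40.9·(cos 85.90°, sin 85.90°) = (29.61, 40.05). VW ⟂ WD; with |WD| = 10.2 on the left of VW, D = W + 10.2·(-0.9974, 0.07150) = (19.44, 40.78). Then |BD| = |D − B| = 45.18.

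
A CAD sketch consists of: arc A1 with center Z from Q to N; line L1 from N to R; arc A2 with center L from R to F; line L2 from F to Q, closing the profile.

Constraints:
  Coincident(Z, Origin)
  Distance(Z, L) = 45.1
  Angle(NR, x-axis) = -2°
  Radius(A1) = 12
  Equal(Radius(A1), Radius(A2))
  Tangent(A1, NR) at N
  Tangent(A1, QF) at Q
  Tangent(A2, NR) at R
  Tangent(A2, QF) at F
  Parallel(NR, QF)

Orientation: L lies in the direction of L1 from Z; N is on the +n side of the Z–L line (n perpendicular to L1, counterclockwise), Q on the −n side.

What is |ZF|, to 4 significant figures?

46.67

The slot axis is L1's direction at -2.0°, so u = (cos -2.0°, sin -2.0°) = (0.9994, -0.03490) and n = (−sin -2.0°, cos -2.0°) = (0.03490, 0.9994). Z is at the origin and L lies 45.1 along u from Z, so L = 45.1·u = (45.07, -1.574). Tangency of A1 to both parallel lines with radius 12.0 puts N and Q at Z ± 12.0·n: N = (0.4188, 11.99), Q = (-0.4188, -11.99). Equal radii place R and F the same way about L: R = L + 12.0·n = (45.49, 10.42), F = L − 12.0·n = (44.65, -13.57). Then |ZF| = |F − Z| = 46.67.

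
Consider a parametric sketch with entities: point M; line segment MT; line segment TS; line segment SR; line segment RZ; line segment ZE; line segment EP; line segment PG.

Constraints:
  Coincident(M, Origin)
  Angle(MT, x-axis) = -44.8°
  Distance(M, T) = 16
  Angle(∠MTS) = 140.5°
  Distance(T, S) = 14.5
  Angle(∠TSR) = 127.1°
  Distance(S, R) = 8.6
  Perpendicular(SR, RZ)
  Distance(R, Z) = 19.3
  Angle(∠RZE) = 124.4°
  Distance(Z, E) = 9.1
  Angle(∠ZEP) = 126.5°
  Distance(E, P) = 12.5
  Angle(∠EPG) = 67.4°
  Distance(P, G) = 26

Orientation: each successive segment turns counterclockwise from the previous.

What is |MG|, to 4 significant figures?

30.38

M is at the origin; MT runs at -44.8° with length 16.0, so T = (11.35, -11.27). ∠MTS = 140.5° gives TS at -5.300° from the x-axis; with |TS| = 14.5, S = (25.79, -12.61). ∠TSR = 127.1° gives SR at 47.60° from the x-axis; with |SR| = 8.6, R = (31.59, -6.263). The perpendicularity gives RZ at right angles to SR, so RZ runs at 137.6°; with |RZ| = 19.3, Z = (17.34, 6.751). ∠RZE = 124.4° gives ZE at -166.8° from the x-axis; with |ZE| = 9.1, E = (8.478, 4.673). ∠ZEP = 126.5° gives EP at -113.3° from the x-axis; with |EP| = 12.5, P = (3.534, -6.807). ∠EPG = 67.4° gives PG at -0.7000° from the x-axis; with |PG| = 26.0, G = (29.53, -7.125). Then |MG| = |G − M| = 30.38.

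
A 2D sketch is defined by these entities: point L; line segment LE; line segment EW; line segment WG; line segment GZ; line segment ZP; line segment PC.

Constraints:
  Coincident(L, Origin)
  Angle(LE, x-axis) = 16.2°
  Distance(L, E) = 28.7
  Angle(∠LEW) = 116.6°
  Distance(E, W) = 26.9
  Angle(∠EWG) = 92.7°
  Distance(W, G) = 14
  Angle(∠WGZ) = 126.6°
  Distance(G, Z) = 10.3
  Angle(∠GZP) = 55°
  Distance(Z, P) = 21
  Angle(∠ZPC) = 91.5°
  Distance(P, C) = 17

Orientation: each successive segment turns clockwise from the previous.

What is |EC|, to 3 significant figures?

35.0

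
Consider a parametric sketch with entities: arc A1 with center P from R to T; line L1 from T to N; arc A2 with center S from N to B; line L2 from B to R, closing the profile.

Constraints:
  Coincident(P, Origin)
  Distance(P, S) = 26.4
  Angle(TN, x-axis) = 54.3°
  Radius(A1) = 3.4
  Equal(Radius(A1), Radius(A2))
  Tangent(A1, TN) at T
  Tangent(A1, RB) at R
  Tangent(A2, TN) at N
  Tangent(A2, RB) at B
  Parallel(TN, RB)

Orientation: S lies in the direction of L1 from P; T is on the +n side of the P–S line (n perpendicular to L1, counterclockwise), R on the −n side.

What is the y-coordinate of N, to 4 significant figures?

23.42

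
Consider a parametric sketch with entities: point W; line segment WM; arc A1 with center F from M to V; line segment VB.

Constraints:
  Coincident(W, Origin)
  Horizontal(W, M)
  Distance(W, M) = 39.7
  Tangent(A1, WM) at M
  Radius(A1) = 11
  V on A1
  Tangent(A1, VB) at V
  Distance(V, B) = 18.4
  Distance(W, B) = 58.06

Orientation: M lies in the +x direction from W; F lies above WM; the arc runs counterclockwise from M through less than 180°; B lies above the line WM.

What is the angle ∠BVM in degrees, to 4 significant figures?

133.5°

W is at the origin; W and M share the same y with |WM| = 39.7 and M on the +x side, so M = (39.70, 0.000). The tangent condition forces FM to be normal to WM, so F = M + (0, 11) = (39.70, 11.00). Since FV ⟂ VB (tangency), |FB| = √(11.0² + 18.4²) = 21.44 regardless of where V sits on A1. So B lies on both circle(W, 58.06) and circle(F, 21.44); the above-WM intersection is B = (49.75, 29.94). V is the foot of the tangent from B: V = (50.69, 11.56).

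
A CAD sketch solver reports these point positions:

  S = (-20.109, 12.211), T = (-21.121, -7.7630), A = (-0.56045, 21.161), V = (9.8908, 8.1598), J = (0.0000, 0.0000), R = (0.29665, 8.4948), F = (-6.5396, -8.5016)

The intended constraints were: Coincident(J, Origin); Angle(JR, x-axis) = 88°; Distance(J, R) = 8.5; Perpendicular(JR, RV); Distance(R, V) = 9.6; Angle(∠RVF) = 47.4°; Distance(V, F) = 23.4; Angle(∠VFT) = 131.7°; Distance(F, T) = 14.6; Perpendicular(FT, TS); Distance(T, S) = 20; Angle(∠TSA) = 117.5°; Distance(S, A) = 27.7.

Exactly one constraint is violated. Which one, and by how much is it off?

Distance(S, A) = 27.7 — off by 6.20.

J = (0.00, 0.00) ✓; JR at 88.00° ✓; |JR| = 8.500 ✓; ∠(JR, RV) = 90.00° ✓; |RV| = 9.600 ✓; ∠RVF = 47.40° ✓; |VF| = 23.40 ✓; ∠VFT = 131.7° ✓; |FT| = 14.60 ✓; ∠(FT, TS) = 90.00° ✓; |TS| = 20.00 ✓; ∠TSA = 117.5° ✓; |SA| = 21.50 ✗.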